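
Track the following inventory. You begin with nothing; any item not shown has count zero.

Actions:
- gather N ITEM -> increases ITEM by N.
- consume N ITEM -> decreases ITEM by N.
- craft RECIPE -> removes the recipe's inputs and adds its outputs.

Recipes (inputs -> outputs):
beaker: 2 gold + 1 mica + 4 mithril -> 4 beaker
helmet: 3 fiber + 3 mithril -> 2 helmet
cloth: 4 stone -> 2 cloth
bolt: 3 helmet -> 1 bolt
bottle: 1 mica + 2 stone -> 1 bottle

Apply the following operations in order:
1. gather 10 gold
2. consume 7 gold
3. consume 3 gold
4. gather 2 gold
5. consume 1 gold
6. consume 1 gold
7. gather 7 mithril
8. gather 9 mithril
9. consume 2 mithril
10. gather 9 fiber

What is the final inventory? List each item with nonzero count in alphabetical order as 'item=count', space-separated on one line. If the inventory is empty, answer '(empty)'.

After 1 (gather 10 gold): gold=10
After 2 (consume 7 gold): gold=3
After 3 (consume 3 gold): (empty)
After 4 (gather 2 gold): gold=2
After 5 (consume 1 gold): gold=1
After 6 (consume 1 gold): (empty)
After 7 (gather 7 mithril): mithril=7
After 8 (gather 9 mithril): mithril=16
After 9 (consume 2 mithril): mithril=14
After 10 (gather 9 fiber): fiber=9 mithril=14

Answer: fiber=9 mithril=14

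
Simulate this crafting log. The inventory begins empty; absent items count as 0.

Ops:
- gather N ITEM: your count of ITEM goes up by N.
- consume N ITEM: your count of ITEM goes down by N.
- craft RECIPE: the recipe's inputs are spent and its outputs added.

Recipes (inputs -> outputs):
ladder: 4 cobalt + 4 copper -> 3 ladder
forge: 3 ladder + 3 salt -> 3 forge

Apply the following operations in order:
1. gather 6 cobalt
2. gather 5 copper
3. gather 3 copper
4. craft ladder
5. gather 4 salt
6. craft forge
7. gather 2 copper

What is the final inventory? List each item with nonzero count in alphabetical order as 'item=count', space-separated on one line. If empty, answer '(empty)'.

Answer: cobalt=2 copper=6 forge=3 salt=1

Derivation:
After 1 (gather 6 cobalt): cobalt=6
After 2 (gather 5 copper): cobalt=6 copper=5
After 3 (gather 3 copper): cobalt=6 copper=8
After 4 (craft ladder): cobalt=2 copper=4 ladder=3
After 5 (gather 4 salt): cobalt=2 copper=4 ladder=3 salt=4
After 6 (craft forge): cobalt=2 copper=4 forge=3 salt=1
After 7 (gather 2 copper): cobalt=2 copper=6 forge=3 salt=1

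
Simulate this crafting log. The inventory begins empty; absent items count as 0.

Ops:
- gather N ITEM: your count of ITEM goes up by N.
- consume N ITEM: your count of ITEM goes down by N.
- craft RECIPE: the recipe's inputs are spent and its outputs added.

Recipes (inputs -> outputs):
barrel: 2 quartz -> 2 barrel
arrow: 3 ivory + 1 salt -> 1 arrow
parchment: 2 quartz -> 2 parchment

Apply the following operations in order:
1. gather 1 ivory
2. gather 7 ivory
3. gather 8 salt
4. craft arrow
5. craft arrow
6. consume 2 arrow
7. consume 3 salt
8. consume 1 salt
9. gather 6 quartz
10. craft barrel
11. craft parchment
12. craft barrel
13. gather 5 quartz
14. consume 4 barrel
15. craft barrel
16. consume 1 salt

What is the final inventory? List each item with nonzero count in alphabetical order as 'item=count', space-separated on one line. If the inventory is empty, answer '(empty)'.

Answer: barrel=2 ivory=2 parchment=2 quartz=3 salt=1

Derivation:
After 1 (gather 1 ivory): ivory=1
After 2 (gather 7 ivory): ivory=8
After 3 (gather 8 salt): ivory=8 salt=8
After 4 (craft arrow): arrow=1 ivory=5 salt=7
After 5 (craft arrow): arrow=2 ivory=2 salt=6
After 6 (consume 2 arrow): ivory=2 salt=6
After 7 (consume 3 salt): ivory=2 salt=3
After 8 (consume 1 salt): ivory=2 salt=2
After 9 (gather 6 quartz): ivory=2 quartz=6 salt=2
After 10 (craft barrel): barrel=2 ivory=2 quartz=4 salt=2
After 11 (craft parchment): barrel=2 ivory=2 parchment=2 quartz=2 salt=2
After 12 (craft barrel): barrel=4 ivory=2 parchment=2 salt=2
After 13 (gather 5 quartz): barrel=4 ivory=2 parchment=2 quartz=5 salt=2
After 14 (consume 4 barrel): ivory=2 parchment=2 quartz=5 salt=2
After 15 (craft barrel): barrel=2 ivory=2 parchment=2 quartz=3 salt=2
After 16 (consume 1 salt): barrel=2 ivory=2 parchment=2 quartz=3 salt=1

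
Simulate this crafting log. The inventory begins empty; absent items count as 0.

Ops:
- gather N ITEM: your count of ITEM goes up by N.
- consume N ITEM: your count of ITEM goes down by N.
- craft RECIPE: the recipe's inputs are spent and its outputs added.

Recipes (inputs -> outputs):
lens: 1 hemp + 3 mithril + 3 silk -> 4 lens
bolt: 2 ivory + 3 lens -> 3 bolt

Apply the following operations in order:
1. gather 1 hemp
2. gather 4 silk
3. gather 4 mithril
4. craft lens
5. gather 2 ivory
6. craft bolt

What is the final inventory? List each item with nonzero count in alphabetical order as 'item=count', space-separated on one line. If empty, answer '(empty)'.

Answer: bolt=3 lens=1 mithril=1 silk=1

Derivation:
After 1 (gather 1 hemp): hemp=1
After 2 (gather 4 silk): hemp=1 silk=4
After 3 (gather 4 mithril): hemp=1 mithril=4 silk=4
After 4 (craft lens): lens=4 mithril=1 silk=1
After 5 (gather 2 ivory): ivory=2 lens=4 mithril=1 silk=1
After 6 (craft bolt): bolt=3 lens=1 mithril=1 silk=1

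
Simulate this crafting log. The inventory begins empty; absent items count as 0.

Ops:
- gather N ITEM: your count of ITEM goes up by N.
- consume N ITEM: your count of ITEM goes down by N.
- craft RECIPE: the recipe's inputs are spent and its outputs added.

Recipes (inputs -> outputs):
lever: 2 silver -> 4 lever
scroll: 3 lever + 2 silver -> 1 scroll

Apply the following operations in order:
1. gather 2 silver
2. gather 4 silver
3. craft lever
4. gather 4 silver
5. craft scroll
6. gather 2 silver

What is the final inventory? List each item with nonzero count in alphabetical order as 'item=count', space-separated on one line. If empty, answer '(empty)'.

Answer: lever=1 scroll=1 silver=8

Derivation:
After 1 (gather 2 silver): silver=2
After 2 (gather 4 silver): silver=6
After 3 (craft lever): lever=4 silver=4
After 4 (gather 4 silver): lever=4 silver=8
After 5 (craft scroll): lever=1 scroll=1 silver=6
After 6 (gather 2 silver): lever=1 scroll=1 silver=8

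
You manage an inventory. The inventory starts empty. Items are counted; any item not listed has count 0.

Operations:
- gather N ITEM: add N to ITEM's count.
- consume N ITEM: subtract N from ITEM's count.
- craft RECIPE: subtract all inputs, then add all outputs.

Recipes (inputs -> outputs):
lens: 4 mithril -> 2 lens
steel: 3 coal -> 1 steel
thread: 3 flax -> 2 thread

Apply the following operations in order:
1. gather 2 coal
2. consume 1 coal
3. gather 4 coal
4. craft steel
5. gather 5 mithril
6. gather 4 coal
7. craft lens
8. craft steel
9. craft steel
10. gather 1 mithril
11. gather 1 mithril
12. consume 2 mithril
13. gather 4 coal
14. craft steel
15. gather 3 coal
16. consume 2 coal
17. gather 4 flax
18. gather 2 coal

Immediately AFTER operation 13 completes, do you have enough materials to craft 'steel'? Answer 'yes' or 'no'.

After 1 (gather 2 coal): coal=2
After 2 (consume 1 coal): coal=1
After 3 (gather 4 coal): coal=5
After 4 (craft steel): coal=2 steel=1
After 5 (gather 5 mithril): coal=2 mithril=5 steel=1
After 6 (gather 4 coal): coal=6 mithril=5 steel=1
After 7 (craft lens): coal=6 lens=2 mithril=1 steel=1
After 8 (craft steel): coal=3 lens=2 mithril=1 steel=2
After 9 (craft steel): lens=2 mithril=1 steel=3
After 10 (gather 1 mithril): lens=2 mithril=2 steel=3
After 11 (gather 1 mithril): lens=2 mithril=3 steel=3
After 12 (consume 2 mithril): lens=2 mithril=1 steel=3
After 13 (gather 4 coal): coal=4 lens=2 mithril=1 steel=3

Answer: yes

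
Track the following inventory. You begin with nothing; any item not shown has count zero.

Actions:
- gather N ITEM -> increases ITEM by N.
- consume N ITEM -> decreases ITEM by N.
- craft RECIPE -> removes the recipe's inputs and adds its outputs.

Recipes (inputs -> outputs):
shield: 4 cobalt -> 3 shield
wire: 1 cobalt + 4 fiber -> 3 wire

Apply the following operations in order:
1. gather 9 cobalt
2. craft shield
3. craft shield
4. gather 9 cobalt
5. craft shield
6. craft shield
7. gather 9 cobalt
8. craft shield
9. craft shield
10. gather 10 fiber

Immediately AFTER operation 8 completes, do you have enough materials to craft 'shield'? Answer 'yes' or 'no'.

Answer: yes

Derivation:
After 1 (gather 9 cobalt): cobalt=9
After 2 (craft shield): cobalt=5 shield=3
After 3 (craft shield): cobalt=1 shield=6
After 4 (gather 9 cobalt): cobalt=10 shield=6
After 5 (craft shield): cobalt=6 shield=9
After 6 (craft shield): cobalt=2 shield=12
After 7 (gather 9 cobalt): cobalt=11 shield=12
After 8 (craft shield): cobalt=7 shield=15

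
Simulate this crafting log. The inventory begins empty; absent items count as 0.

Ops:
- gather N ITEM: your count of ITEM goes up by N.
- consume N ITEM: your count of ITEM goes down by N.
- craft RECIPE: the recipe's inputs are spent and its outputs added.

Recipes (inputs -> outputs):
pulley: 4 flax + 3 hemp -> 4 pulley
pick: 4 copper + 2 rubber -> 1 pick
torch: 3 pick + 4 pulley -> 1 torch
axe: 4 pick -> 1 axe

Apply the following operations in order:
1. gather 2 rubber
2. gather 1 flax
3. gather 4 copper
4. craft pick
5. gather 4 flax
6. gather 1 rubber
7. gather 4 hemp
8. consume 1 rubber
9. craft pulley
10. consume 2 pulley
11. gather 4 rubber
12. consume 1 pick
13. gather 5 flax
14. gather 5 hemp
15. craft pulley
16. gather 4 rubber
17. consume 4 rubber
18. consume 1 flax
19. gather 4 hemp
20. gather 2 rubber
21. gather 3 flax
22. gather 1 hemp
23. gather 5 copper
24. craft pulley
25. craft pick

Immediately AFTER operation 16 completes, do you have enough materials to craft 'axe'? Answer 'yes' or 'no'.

After 1 (gather 2 rubber): rubber=2
After 2 (gather 1 flax): flax=1 rubber=2
After 3 (gather 4 copper): copper=4 flax=1 rubber=2
After 4 (craft pick): flax=1 pick=1
After 5 (gather 4 flax): flax=5 pick=1
After 6 (gather 1 rubber): flax=5 pick=1 rubber=1
After 7 (gather 4 hemp): flax=5 hemp=4 pick=1 rubber=1
After 8 (consume 1 rubber): flax=5 hemp=4 pick=1
After 9 (craft pulley): flax=1 hemp=1 pick=1 pulley=4
After 10 (consume 2 pulley): flax=1 hemp=1 pick=1 pulley=2
After 11 (gather 4 rubber): flax=1 hemp=1 pick=1 pulley=2 rubber=4
After 12 (consume 1 pick): flax=1 hemp=1 pulley=2 rubber=4
After 13 (gather 5 flax): flax=6 hemp=1 pulley=2 rubber=4
After 14 (gather 5 hemp): flax=6 hemp=6 pulley=2 rubber=4
After 15 (craft pulley): flax=2 hemp=3 pulley=6 rubber=4
After 16 (gather 4 rubber): flax=2 hemp=3 pulley=6 rubber=8

Answer: no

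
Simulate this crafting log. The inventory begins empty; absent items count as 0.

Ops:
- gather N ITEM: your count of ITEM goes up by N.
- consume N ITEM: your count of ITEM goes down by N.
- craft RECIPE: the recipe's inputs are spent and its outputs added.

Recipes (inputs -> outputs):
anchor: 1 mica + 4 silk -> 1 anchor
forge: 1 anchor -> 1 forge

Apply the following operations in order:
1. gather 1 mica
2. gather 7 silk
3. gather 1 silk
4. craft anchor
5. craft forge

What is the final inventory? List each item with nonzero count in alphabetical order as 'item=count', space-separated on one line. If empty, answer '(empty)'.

After 1 (gather 1 mica): mica=1
After 2 (gather 7 silk): mica=1 silk=7
After 3 (gather 1 silk): mica=1 silk=8
After 4 (craft anchor): anchor=1 silk=4
After 5 (craft forge): forge=1 silk=4

Answer: forge=1 silk=4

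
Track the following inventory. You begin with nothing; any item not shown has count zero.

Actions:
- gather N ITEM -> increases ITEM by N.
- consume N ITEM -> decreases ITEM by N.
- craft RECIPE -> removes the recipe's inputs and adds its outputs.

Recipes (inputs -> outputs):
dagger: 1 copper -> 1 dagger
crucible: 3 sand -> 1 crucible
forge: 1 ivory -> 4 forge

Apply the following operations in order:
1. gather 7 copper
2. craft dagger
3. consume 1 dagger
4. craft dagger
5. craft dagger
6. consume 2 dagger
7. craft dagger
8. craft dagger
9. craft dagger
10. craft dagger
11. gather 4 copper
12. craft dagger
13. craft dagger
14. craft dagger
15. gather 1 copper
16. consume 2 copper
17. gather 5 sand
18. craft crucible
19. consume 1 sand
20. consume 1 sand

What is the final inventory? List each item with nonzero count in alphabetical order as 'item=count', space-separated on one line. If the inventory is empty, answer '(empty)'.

Answer: crucible=1 dagger=7

Derivation:
After 1 (gather 7 copper): copper=7
After 2 (craft dagger): copper=6 dagger=1
After 3 (consume 1 dagger): copper=6
After 4 (craft dagger): copper=5 dagger=1
After 5 (craft dagger): copper=4 dagger=2
After 6 (consume 2 dagger): copper=4
After 7 (craft dagger): copper=3 dagger=1
After 8 (craft dagger): copper=2 dagger=2
After 9 (craft dagger): copper=1 dagger=3
After 10 (craft dagger): dagger=4
After 11 (gather 4 copper): copper=4 dagger=4
After 12 (craft dagger): copper=3 dagger=5
After 13 (craft dagger): copper=2 dagger=6
After 14 (craft dagger): copper=1 dagger=7
After 15 (gather 1 copper): copper=2 dagger=7
After 16 (consume 2 copper): dagger=7
After 17 (gather 5 sand): dagger=7 sand=5
After 18 (craft crucible): crucible=1 dagger=7 sand=2
After 19 (consume 1 sand): crucible=1 dagger=7 sand=1
After 20 (consume 1 sand): crucible=1 dagger=7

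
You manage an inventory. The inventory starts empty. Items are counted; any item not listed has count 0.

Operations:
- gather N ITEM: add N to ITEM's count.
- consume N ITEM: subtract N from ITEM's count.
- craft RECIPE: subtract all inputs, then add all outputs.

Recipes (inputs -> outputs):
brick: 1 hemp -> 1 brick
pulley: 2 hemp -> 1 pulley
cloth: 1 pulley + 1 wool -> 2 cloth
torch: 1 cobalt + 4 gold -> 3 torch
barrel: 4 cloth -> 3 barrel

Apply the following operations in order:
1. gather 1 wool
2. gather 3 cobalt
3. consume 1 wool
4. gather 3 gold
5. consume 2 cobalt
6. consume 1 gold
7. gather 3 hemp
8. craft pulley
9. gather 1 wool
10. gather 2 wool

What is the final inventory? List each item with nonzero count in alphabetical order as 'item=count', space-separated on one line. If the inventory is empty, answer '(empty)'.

Answer: cobalt=1 gold=2 hemp=1 pulley=1 wool=3

Derivation:
After 1 (gather 1 wool): wool=1
After 2 (gather 3 cobalt): cobalt=3 wool=1
After 3 (consume 1 wool): cobalt=3
After 4 (gather 3 gold): cobalt=3 gold=3
After 5 (consume 2 cobalt): cobalt=1 gold=3
After 6 (consume 1 gold): cobalt=1 gold=2
After 7 (gather 3 hemp): cobalt=1 gold=2 hemp=3
After 8 (craft pulley): cobalt=1 gold=2 hemp=1 pulley=1
After 9 (gather 1 wool): cobalt=1 gold=2 hemp=1 pulley=1 wool=1
After 10 (gather 2 wool): cobalt=1 gold=2 hemp=1 pulley=1 wool=3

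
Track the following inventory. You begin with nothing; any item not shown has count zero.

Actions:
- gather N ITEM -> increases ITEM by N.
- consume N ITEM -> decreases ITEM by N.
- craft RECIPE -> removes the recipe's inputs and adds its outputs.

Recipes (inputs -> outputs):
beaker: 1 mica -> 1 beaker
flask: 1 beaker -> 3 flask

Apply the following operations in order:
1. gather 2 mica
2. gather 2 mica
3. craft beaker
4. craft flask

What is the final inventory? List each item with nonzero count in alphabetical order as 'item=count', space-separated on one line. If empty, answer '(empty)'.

Answer: flask=3 mica=3

Derivation:
After 1 (gather 2 mica): mica=2
After 2 (gather 2 mica): mica=4
After 3 (craft beaker): beaker=1 mica=3
After 4 (craft flask): flask=3 mica=3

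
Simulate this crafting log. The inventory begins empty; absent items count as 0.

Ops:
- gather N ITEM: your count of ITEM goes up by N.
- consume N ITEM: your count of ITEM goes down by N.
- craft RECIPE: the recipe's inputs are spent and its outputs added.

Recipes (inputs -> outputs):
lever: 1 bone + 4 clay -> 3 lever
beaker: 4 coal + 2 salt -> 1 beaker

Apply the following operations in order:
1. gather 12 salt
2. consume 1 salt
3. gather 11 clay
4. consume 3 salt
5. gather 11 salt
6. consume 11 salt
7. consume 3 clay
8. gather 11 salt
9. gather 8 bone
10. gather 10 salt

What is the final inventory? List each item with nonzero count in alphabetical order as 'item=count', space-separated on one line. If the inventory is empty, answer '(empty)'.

After 1 (gather 12 salt): salt=12
After 2 (consume 1 salt): salt=11
After 3 (gather 11 clay): clay=11 salt=11
After 4 (consume 3 salt): clay=11 salt=8
After 5 (gather 11 salt): clay=11 salt=19
After 6 (consume 11 salt): clay=11 salt=8
After 7 (consume 3 clay): clay=8 salt=8
After 8 (gather 11 salt): clay=8 salt=19
After 9 (gather 8 bone): bone=8 clay=8 salt=19
After 10 (gather 10 salt): bone=8 clay=8 salt=29

Answer: bone=8 clay=8 salt=29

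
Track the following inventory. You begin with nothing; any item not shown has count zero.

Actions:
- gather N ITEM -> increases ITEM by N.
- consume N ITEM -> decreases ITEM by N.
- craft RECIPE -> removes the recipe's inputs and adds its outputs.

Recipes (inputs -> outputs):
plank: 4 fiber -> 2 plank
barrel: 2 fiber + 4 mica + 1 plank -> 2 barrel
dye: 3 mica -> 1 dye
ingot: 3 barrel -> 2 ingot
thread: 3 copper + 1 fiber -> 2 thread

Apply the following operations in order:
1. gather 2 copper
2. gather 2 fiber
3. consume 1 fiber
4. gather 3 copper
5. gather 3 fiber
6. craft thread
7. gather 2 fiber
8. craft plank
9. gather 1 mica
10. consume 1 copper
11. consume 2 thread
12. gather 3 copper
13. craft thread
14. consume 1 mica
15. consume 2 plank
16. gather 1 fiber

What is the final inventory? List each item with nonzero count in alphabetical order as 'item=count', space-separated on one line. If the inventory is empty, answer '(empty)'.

Answer: copper=1 fiber=1 thread=2

Derivation:
After 1 (gather 2 copper): copper=2
After 2 (gather 2 fiber): copper=2 fiber=2
After 3 (consume 1 fiber): copper=2 fiber=1
After 4 (gather 3 copper): copper=5 fiber=1
After 5 (gather 3 fiber): copper=5 fiber=4
After 6 (craft thread): copper=2 fiber=3 thread=2
After 7 (gather 2 fiber): copper=2 fiber=5 thread=2
After 8 (craft plank): copper=2 fiber=1 plank=2 thread=2
After 9 (gather 1 mica): copper=2 fiber=1 mica=1 plank=2 thread=2
After 10 (consume 1 copper): copper=1 fiber=1 mica=1 plank=2 thread=2
After 11 (consume 2 thread): copper=1 fiber=1 mica=1 plank=2
After 12 (gather 3 copper): copper=4 fiber=1 mica=1 plank=2
After 13 (craft thread): copper=1 mica=1 plank=2 thread=2
After 14 (consume 1 mica): copper=1 plank=2 thread=2
After 15 (consume 2 plank): copper=1 thread=2
After 16 (gather 1 fiber): copper=1 fiber=1 thread=2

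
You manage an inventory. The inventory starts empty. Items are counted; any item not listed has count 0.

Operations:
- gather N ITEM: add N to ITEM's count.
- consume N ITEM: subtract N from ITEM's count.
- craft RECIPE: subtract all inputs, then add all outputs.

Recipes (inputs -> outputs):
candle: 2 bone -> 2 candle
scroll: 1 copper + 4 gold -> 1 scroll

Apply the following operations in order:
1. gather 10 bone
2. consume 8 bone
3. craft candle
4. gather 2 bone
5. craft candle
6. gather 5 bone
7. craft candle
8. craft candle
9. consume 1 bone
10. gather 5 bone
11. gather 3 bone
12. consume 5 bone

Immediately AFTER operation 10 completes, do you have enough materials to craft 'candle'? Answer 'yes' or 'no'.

After 1 (gather 10 bone): bone=10
After 2 (consume 8 bone): bone=2
After 3 (craft candle): candle=2
After 4 (gather 2 bone): bone=2 candle=2
After 5 (craft candle): candle=4
After 6 (gather 5 bone): bone=5 candle=4
After 7 (craft candle): bone=3 candle=6
After 8 (craft candle): bone=1 candle=8
After 9 (consume 1 bone): candle=8
After 10 (gather 5 bone): bone=5 candle=8

Answer: yes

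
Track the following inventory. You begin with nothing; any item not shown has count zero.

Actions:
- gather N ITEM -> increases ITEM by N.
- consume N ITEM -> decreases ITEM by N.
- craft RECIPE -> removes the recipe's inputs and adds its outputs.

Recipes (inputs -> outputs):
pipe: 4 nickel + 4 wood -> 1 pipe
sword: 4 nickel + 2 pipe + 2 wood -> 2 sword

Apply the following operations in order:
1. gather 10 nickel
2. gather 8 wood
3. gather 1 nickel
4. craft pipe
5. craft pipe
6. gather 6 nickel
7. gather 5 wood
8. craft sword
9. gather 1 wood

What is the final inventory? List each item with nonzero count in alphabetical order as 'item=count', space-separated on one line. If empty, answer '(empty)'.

After 1 (gather 10 nickel): nickel=10
After 2 (gather 8 wood): nickel=10 wood=8
After 3 (gather 1 nickel): nickel=11 wood=8
After 4 (craft pipe): nickel=7 pipe=1 wood=4
After 5 (craft pipe): nickel=3 pipe=2
After 6 (gather 6 nickel): nickel=9 pipe=2
After 7 (gather 5 wood): nickel=9 pipe=2 wood=5
After 8 (craft sword): nickel=5 sword=2 wood=3
After 9 (gather 1 wood): nickel=5 sword=2 wood=4

Answer: nickel=5 sword=2 wood=4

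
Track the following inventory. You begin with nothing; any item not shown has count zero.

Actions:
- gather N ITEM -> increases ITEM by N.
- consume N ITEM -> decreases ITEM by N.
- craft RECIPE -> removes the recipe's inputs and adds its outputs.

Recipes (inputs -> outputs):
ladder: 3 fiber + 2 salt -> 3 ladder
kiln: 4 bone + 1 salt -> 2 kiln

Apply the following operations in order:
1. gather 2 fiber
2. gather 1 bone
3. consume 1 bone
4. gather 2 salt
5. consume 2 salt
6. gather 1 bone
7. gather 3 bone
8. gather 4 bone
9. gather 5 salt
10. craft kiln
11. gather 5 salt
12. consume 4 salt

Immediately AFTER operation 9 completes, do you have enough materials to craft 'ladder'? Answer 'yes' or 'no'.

Answer: no

Derivation:
After 1 (gather 2 fiber): fiber=2
After 2 (gather 1 bone): bone=1 fiber=2
After 3 (consume 1 bone): fiber=2
After 4 (gather 2 salt): fiber=2 salt=2
After 5 (consume 2 salt): fiber=2
After 6 (gather 1 bone): bone=1 fiber=2
After 7 (gather 3 bone): bone=4 fiber=2
After 8 (gather 4 bone): bone=8 fiber=2
After 9 (gather 5 salt): bone=8 fiber=2 salt=5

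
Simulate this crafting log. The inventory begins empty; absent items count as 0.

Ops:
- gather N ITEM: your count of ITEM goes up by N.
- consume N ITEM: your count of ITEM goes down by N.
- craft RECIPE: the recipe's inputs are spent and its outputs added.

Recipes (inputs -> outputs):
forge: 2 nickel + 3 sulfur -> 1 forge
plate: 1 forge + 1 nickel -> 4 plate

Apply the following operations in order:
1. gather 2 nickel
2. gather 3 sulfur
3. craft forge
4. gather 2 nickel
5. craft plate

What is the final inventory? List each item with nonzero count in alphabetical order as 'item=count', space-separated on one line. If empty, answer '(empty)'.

Answer: nickel=1 plate=4

Derivation:
After 1 (gather 2 nickel): nickel=2
After 2 (gather 3 sulfur): nickel=2 sulfur=3
After 3 (craft forge): forge=1
After 4 (gather 2 nickel): forge=1 nickel=2
After 5 (craft plate): nickel=1 plate=4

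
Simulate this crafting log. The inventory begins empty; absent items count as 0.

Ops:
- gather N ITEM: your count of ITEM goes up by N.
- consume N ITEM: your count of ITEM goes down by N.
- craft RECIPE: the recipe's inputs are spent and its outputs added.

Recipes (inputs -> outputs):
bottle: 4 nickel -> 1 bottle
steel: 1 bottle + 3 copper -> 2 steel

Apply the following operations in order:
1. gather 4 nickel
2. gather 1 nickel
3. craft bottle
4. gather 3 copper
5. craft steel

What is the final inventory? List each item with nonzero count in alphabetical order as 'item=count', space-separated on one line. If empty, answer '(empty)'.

Answer: nickel=1 steel=2

Derivation:
After 1 (gather 4 nickel): nickel=4
After 2 (gather 1 nickel): nickel=5
After 3 (craft bottle): bottle=1 nickel=1
After 4 (gather 3 copper): bottle=1 copper=3 nickel=1
After 5 (craft steel): nickel=1 steel=2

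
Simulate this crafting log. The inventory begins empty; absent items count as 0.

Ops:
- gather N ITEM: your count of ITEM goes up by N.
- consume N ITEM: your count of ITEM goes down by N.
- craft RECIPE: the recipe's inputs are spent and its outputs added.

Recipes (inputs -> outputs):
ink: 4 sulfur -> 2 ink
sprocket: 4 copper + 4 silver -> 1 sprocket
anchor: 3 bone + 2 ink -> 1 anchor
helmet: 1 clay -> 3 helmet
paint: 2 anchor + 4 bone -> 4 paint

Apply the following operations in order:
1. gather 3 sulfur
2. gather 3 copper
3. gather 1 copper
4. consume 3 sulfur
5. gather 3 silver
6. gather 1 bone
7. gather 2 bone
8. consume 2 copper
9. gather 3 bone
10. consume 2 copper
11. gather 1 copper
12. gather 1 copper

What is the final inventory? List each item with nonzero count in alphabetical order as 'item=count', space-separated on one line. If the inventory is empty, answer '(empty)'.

After 1 (gather 3 sulfur): sulfur=3
After 2 (gather 3 copper): copper=3 sulfur=3
After 3 (gather 1 copper): copper=4 sulfur=3
After 4 (consume 3 sulfur): copper=4
After 5 (gather 3 silver): copper=4 silver=3
After 6 (gather 1 bone): bone=1 copper=4 silver=3
After 7 (gather 2 bone): bone=3 copper=4 silver=3
After 8 (consume 2 copper): bone=3 copper=2 silver=3
After 9 (gather 3 bone): bone=6 copper=2 silver=3
After 10 (consume 2 copper): bone=6 silver=3
After 11 (gather 1 copper): bone=6 copper=1 silver=3
After 12 (gather 1 copper): bone=6 copper=2 silver=3

Answer: bone=6 copper=2 silver=3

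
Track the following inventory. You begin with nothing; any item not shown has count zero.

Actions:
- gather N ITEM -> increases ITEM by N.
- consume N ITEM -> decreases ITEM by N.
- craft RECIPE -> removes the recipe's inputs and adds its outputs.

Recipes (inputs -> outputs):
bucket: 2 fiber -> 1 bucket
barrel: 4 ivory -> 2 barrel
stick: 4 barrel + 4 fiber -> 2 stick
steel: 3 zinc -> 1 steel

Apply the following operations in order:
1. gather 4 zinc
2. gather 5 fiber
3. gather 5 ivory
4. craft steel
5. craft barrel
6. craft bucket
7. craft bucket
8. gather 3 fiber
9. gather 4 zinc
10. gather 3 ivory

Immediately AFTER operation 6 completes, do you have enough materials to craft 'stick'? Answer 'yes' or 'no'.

After 1 (gather 4 zinc): zinc=4
After 2 (gather 5 fiber): fiber=5 zinc=4
After 3 (gather 5 ivory): fiber=5 ivory=5 zinc=4
After 4 (craft steel): fiber=5 ivory=5 steel=1 zinc=1
After 5 (craft barrel): barrel=2 fiber=5 ivory=1 steel=1 zinc=1
After 6 (craft bucket): barrel=2 bucket=1 fiber=3 ivory=1 steel=1 zinc=1

Answer: no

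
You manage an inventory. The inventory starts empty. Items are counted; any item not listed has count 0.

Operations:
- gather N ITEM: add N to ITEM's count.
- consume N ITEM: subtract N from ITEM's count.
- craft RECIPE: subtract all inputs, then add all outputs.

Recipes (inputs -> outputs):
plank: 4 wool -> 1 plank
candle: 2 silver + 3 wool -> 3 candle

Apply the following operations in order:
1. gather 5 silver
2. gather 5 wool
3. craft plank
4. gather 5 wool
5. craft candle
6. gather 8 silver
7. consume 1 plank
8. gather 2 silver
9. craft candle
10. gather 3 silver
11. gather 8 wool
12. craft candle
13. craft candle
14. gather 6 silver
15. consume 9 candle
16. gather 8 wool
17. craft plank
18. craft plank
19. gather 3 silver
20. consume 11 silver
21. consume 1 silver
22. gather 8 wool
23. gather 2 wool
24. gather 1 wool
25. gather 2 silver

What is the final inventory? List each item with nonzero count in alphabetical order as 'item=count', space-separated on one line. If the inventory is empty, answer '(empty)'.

After 1 (gather 5 silver): silver=5
After 2 (gather 5 wool): silver=5 wool=5
After 3 (craft plank): plank=1 silver=5 wool=1
After 4 (gather 5 wool): plank=1 silver=5 wool=6
After 5 (craft candle): candle=3 plank=1 silver=3 wool=3
After 6 (gather 8 silver): candle=3 plank=1 silver=11 wool=3
After 7 (consume 1 plank): candle=3 silver=11 wool=3
After 8 (gather 2 silver): candle=3 silver=13 wool=3
After 9 (craft candle): candle=6 silver=11
After 10 (gather 3 silver): candle=6 silver=14
After 11 (gather 8 wool): candle=6 silver=14 wool=8
After 12 (craft candle): candle=9 silver=12 wool=5
After 13 (craft candle): candle=12 silver=10 wool=2
After 14 (gather 6 silver): candle=12 silver=16 wool=2
After 15 (consume 9 candle): candle=3 silver=16 wool=2
After 16 (gather 8 wool): candle=3 silver=16 wool=10
After 17 (craft plank): candle=3 plank=1 silver=16 wool=6
After 18 (craft plank): candle=3 plank=2 silver=16 wool=2
After 19 (gather 3 silver): candle=3 plank=2 silver=19 wool=2
After 20 (consume 11 silver): candle=3 plank=2 silver=8 wool=2
After 21 (consume 1 silver): candle=3 plank=2 silver=7 wool=2
After 22 (gather 8 wool): candle=3 plank=2 silver=7 wool=10
After 23 (gather 2 wool): candle=3 plank=2 silver=7 wool=12
After 24 (gather 1 wool): candle=3 plank=2 silver=7 wool=13
After 25 (gather 2 silver): candle=3 plank=2 silver=9 wool=13

Answer: candle=3 plank=2 silver=9 wool=13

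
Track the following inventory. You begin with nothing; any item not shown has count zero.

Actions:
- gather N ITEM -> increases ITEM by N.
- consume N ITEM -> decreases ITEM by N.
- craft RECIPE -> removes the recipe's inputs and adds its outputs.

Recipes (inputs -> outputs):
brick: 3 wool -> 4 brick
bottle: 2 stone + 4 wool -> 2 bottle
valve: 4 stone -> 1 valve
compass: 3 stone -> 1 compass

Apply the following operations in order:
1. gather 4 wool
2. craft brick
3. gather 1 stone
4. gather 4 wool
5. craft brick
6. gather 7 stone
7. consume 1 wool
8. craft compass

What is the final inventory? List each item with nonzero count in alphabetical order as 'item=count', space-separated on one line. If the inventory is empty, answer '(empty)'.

Answer: brick=8 compass=1 stone=5 wool=1

Derivation:
After 1 (gather 4 wool): wool=4
After 2 (craft brick): brick=4 wool=1
After 3 (gather 1 stone): brick=4 stone=1 wool=1
After 4 (gather 4 wool): brick=4 stone=1 wool=5
After 5 (craft brick): brick=8 stone=1 wool=2
After 6 (gather 7 stone): brick=8 stone=8 wool=2
After 7 (consume 1 wool): brick=8 stone=8 wool=1
After 8 (craft compass): brick=8 compass=1 stone=5 wool=1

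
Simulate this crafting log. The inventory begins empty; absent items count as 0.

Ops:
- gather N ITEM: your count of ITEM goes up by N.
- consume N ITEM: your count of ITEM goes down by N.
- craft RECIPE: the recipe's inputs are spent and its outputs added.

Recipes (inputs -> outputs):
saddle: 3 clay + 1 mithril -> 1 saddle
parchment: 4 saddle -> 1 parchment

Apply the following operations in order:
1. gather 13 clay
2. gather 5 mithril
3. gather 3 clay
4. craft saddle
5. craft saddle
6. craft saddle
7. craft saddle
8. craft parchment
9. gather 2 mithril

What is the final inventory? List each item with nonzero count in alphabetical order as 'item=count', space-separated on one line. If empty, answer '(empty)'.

Answer: clay=4 mithril=3 parchment=1

Derivation:
After 1 (gather 13 clay): clay=13
After 2 (gather 5 mithril): clay=13 mithril=5
After 3 (gather 3 clay): clay=16 mithril=5
After 4 (craft saddle): clay=13 mithril=4 saddle=1
After 5 (craft saddle): clay=10 mithril=3 saddle=2
After 6 (craft saddle): clay=7 mithril=2 saddle=3
After 7 (craft saddle): clay=4 mithril=1 saddle=4
After 8 (craft parchment): clay=4 mithril=1 parchment=1
After 9 (gather 2 mithril): clay=4 mithril=3 parchment=1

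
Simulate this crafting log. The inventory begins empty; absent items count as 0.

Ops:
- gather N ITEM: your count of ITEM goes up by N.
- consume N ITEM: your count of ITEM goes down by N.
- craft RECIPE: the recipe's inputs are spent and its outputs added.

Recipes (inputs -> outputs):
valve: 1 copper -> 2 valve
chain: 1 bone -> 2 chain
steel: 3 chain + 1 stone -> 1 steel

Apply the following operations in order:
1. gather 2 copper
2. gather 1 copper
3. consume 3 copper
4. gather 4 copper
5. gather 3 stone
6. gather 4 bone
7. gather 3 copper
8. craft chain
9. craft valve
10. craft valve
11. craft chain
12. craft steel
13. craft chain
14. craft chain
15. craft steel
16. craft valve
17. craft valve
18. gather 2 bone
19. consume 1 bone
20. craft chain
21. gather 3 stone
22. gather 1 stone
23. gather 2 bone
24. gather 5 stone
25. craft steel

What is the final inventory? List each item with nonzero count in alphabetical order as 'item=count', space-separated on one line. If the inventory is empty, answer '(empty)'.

After 1 (gather 2 copper): copper=2
After 2 (gather 1 copper): copper=3
After 3 (consume 3 copper): (empty)
After 4 (gather 4 copper): copper=4
After 5 (gather 3 stone): copper=4 stone=3
After 6 (gather 4 bone): bone=4 copper=4 stone=3
After 7 (gather 3 copper): bone=4 copper=7 stone=3
After 8 (craft chain): bone=3 chain=2 copper=7 stone=3
After 9 (craft valve): bone=3 chain=2 copper=6 stone=3 valve=2
After 10 (craft valve): bone=3 chain=2 copper=5 stone=3 valve=4
After 11 (craft chain): bone=2 chain=4 copper=5 stone=3 valve=4
After 12 (craft steel): bone=2 chain=1 copper=5 steel=1 stone=2 valve=4
After 13 (craft chain): bone=1 chain=3 copper=5 steel=1 stone=2 valve=4
After 14 (craft chain): chain=5 copper=5 steel=1 stone=2 valve=4
After 15 (craft steel): chain=2 copper=5 steel=2 stone=1 valve=4
After 16 (craft valve): chain=2 copper=4 steel=2 stone=1 valve=6
After 17 (craft valve): chain=2 copper=3 steel=2 stone=1 valve=8
After 18 (gather 2 bone): bone=2 chain=2 copper=3 steel=2 stone=1 valve=8
After 19 (consume 1 bone): bone=1 chain=2 copper=3 steel=2 stone=1 valve=8
After 20 (craft chain): chain=4 copper=3 steel=2 stone=1 valve=8
After 21 (gather 3 stone): chain=4 copper=3 steel=2 stone=4 valve=8
After 22 (gather 1 stone): chain=4 copper=3 steel=2 stone=5 valve=8
After 23 (gather 2 bone): bone=2 chain=4 copper=3 steel=2 stone=5 valve=8
After 24 (gather 5 stone): bone=2 chain=4 copper=3 steel=2 stone=10 valve=8
After 25 (craft steel): bone=2 chain=1 copper=3 steel=3 stone=9 valve=8

Answer: bone=2 chain=1 copper=3 steel=3 stone=9 valve=8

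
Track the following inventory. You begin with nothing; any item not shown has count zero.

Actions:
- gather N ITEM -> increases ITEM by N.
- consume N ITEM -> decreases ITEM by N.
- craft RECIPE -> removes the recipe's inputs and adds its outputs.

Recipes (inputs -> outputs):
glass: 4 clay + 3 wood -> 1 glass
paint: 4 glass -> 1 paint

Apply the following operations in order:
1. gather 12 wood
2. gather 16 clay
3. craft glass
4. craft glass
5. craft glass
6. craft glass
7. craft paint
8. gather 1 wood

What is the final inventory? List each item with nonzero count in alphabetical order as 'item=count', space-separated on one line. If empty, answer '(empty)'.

After 1 (gather 12 wood): wood=12
After 2 (gather 16 clay): clay=16 wood=12
After 3 (craft glass): clay=12 glass=1 wood=9
After 4 (craft glass): clay=8 glass=2 wood=6
After 5 (craft glass): clay=4 glass=3 wood=3
After 6 (craft glass): glass=4
After 7 (craft paint): paint=1
After 8 (gather 1 wood): paint=1 wood=1

Answer: paint=1 wood=1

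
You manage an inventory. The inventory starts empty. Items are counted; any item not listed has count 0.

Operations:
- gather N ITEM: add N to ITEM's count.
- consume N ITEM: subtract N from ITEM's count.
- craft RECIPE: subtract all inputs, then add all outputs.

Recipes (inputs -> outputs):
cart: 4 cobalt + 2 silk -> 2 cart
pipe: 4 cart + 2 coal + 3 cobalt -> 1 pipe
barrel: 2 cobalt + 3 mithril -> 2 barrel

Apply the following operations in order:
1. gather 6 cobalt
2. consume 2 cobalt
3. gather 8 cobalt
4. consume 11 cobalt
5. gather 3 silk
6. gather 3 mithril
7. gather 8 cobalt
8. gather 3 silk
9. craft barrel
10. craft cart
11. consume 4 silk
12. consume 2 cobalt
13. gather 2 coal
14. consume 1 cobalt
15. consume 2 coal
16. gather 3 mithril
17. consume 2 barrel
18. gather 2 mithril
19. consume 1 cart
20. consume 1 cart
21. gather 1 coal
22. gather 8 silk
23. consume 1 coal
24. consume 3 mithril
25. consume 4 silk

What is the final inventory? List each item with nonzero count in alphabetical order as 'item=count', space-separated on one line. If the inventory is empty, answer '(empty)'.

After 1 (gather 6 cobalt): cobalt=6
After 2 (consume 2 cobalt): cobalt=4
After 3 (gather 8 cobalt): cobalt=12
After 4 (consume 11 cobalt): cobalt=1
After 5 (gather 3 silk): cobalt=1 silk=3
After 6 (gather 3 mithril): cobalt=1 mithril=3 silk=3
After 7 (gather 8 cobalt): cobalt=9 mithril=3 silk=3
After 8 (gather 3 silk): cobalt=9 mithril=3 silk=6
After 9 (craft barrel): barrel=2 cobalt=7 silk=6
After 10 (craft cart): barrel=2 cart=2 cobalt=3 silk=4
After 11 (consume 4 silk): barrel=2 cart=2 cobalt=3
After 12 (consume 2 cobalt): barrel=2 cart=2 cobalt=1
After 13 (gather 2 coal): barrel=2 cart=2 coal=2 cobalt=1
After 14 (consume 1 cobalt): barrel=2 cart=2 coal=2
After 15 (consume 2 coal): barrel=2 cart=2
After 16 (gather 3 mithril): barrel=2 cart=2 mithril=3
After 17 (consume 2 barrel): cart=2 mithril=3
After 18 (gather 2 mithril): cart=2 mithril=5
After 19 (consume 1 cart): cart=1 mithril=5
After 20 (consume 1 cart): mithril=5
After 21 (gather 1 coal): coal=1 mithril=5
After 22 (gather 8 silk): coal=1 mithril=5 silk=8
After 23 (consume 1 coal): mithril=5 silk=8
After 24 (consume 3 mithril): mithril=2 silk=8
After 25 (consume 4 silk): mithril=2 silk=4

Answer: mithril=2 silk=4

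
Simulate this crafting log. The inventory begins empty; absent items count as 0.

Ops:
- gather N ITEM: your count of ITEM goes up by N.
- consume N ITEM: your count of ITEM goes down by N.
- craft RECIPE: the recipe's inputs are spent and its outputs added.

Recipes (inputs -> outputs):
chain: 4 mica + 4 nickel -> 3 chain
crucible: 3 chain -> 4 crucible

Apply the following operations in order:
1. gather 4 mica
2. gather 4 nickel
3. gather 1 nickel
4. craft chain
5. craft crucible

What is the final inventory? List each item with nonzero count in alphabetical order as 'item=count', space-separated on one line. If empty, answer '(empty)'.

After 1 (gather 4 mica): mica=4
After 2 (gather 4 nickel): mica=4 nickel=4
After 3 (gather 1 nickel): mica=4 nickel=5
After 4 (craft chain): chain=3 nickel=1
After 5 (craft crucible): crucible=4 nickel=1

Answer: crucible=4 nickel=1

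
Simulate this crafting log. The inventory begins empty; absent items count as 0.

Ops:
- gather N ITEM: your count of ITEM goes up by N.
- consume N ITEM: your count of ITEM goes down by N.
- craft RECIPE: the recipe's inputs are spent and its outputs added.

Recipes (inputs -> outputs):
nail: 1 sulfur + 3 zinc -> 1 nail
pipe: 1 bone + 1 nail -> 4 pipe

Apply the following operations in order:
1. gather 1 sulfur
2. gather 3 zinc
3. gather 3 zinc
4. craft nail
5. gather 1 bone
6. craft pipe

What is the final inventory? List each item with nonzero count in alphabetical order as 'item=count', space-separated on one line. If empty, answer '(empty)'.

Answer: pipe=4 zinc=3

Derivation:
After 1 (gather 1 sulfur): sulfur=1
After 2 (gather 3 zinc): sulfur=1 zinc=3
After 3 (gather 3 zinc): sulfur=1 zinc=6
After 4 (craft nail): nail=1 zinc=3
After 5 (gather 1 bone): bone=1 nail=1 zinc=3
After 6 (craft pipe): pipe=4 zinc=3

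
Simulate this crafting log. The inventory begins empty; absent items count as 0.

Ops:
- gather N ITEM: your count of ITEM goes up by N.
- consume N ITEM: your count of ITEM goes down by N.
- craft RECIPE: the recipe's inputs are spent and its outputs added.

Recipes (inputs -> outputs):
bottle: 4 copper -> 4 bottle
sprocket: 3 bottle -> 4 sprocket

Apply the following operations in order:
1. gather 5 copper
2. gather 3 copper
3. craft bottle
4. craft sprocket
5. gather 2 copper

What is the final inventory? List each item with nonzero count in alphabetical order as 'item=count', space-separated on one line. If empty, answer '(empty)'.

After 1 (gather 5 copper): copper=5
After 2 (gather 3 copper): copper=8
After 3 (craft bottle): bottle=4 copper=4
After 4 (craft sprocket): bottle=1 copper=4 sprocket=4
After 5 (gather 2 copper): bottle=1 copper=6 sprocket=4

Answer: bottle=1 copper=6 sprocket=4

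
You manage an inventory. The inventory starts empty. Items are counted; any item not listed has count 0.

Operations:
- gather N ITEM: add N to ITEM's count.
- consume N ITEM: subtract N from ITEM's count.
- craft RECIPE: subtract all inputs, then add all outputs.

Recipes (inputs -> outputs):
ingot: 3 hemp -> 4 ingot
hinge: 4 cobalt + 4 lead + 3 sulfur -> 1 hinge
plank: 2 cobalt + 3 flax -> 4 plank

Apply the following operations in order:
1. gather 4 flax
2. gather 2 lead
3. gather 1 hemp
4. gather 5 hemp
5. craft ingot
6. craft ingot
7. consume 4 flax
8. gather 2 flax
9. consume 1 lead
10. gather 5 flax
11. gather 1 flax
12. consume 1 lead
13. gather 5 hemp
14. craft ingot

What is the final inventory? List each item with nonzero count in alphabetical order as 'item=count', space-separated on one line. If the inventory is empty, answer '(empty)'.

Answer: flax=8 hemp=2 ingot=12

Derivation:
After 1 (gather 4 flax): flax=4
After 2 (gather 2 lead): flax=4 lead=2
After 3 (gather 1 hemp): flax=4 hemp=1 lead=2
After 4 (gather 5 hemp): flax=4 hemp=6 lead=2
After 5 (craft ingot): flax=4 hemp=3 ingot=4 lead=2
After 6 (craft ingot): flax=4 ingot=8 lead=2
After 7 (consume 4 flax): ingot=8 lead=2
After 8 (gather 2 flax): flax=2 ingot=8 lead=2
After 9 (consume 1 lead): flax=2 ingot=8 lead=1
After 10 (gather 5 flax): flax=7 ingot=8 lead=1
After 11 (gather 1 flax): flax=8 ingot=8 lead=1
After 12 (consume 1 lead): flax=8 ingot=8
After 13 (gather 5 hemp): flax=8 hemp=5 ingot=8
After 14 (craft ingot): flax=8 hemp=2 ingot=12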